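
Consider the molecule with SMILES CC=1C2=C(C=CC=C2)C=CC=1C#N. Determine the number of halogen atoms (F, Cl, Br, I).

0

Scan the SMILES for the halogen motif — none present.
Groups that are present: 1 nitrile.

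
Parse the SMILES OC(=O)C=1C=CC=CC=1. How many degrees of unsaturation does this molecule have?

5

Degree of unsaturation = (number of rings) + (number of π bonds).
Ring closures in the SMILES: 1.
π bonds: 4 double bonds (each 1 DoU) → 4 DoU from unsaturation.
Total DoU = 1 + 4 = 5.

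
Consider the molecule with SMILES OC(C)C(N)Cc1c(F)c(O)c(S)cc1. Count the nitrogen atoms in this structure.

Scan the SMILES for N atoms (remember two-letter symbols like Cl and Br are single atoms).
Nitrogen count: 1.

1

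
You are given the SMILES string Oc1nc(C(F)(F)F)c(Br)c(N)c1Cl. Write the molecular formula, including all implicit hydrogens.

C6H3BrClF3N2O

Walk through each heavy atom and fill implicit hydrogens from standard valence (C 4, N 3, O 2, S 2, halogen 1); for lowercase aromatic atoms, an aromatic c carries 1 H when it has two neighbours and 0 H with three, and aromatic n carries 0 H:
  atom 1: O, bond orders sum to 1 (valence 2) → 1 H
  atom 2: aromatic c, 3 neighbours → 0 H
  atom 3: aromatic n, 2 neighbours → 0 H
  atom 4: aromatic c, 3 neighbours → 0 H
  atom 5: C, bond orders sum to 4 (valence 4) → 0 H
  atom 6: F (halogen, monovalent) → 0 H
  atom 7: F (halogen, monovalent) → 0 H
  atom 8: F (halogen, monovalent) → 0 H
  atom 9: aromatic c, 3 neighbours → 0 H
  atom 10: Br (halogen, monovalent) → 0 H
  atom 11: aromatic c, 3 neighbours → 0 H
  atom 12: N, bond orders sum to 1 (valence 3) → 2 H
  atom 13: aromatic c, 3 neighbours → 0 H
  atom 14: Cl (halogen, monovalent) → 0 H
Totals → C:6, H:3, Br:1, Cl:1, F:3, N:2, O:1.
In Hill order: C6H3BrClF3N2O.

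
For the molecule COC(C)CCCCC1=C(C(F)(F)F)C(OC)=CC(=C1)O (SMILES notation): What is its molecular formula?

C15H21F3O3

Walk through each heavy atom and fill implicit hydrogens from standard valence (C 4, N 3, O 2, S 2, halogen 1):
  atom 1: C, bond orders sum to 1 (valence 4) → 3 H
  atom 2: O, bond orders sum to 2 (valence 2) → 0 H
  atom 3: C, bond orders sum to 3 (valence 4) → 1 H
  atom 4: C, bond orders sum to 1 (valence 4) → 3 H
  atom 5: C, bond orders sum to 2 (valence 4) → 2 H
  atom 6: C, bond orders sum to 2 (valence 4) → 2 H
  atom 7: C, bond orders sum to 2 (valence 4) → 2 H
  atom 8: C, bond orders sum to 2 (valence 4) → 2 H
  atom 9: C, bond orders sum to 4 (valence 4) → 0 H
  atom 10: C, bond orders sum to 4 (valence 4) → 0 H
  atom 11: C, bond orders sum to 4 (valence 4) → 0 H
  atom 12: F (halogen, monovalent) → 0 H
  atom 13: F (halogen, monovalent) → 0 H
  atom 14: F (halogen, monovalent) → 0 H
  atom 15: C, bond orders sum to 4 (valence 4) → 0 H
  atom 16: O, bond orders sum to 2 (valence 2) → 0 H
  atom 17: C, bond orders sum to 1 (valence 4) → 3 H
  atom 18: C, bond orders sum to 3 (valence 4) → 1 H
  atom 19: C, bond orders sum to 4 (valence 4) → 0 H
  atom 20: C, bond orders sum to 3 (valence 4) → 1 H
  atom 21: O, bond orders sum to 1 (valence 2) → 1 H
Totals → C:15, H:21, F:3, O:3.
In Hill order: C15H21F3O3.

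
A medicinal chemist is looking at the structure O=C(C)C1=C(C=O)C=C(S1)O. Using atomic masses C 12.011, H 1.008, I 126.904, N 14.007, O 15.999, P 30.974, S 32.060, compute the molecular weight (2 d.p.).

First, the molecular formula is C7H6O3S (counting implicit H from valence).
  C: 7 × 12.011 = 84.077
  H: 6 × 1.008 = 6.048
  O: 3 × 15.999 = 47.997
  S: 1 × 32.060 = 32.060
Sum: 7×12.011 + 6×1.008 + 3×15.999 + 1×32.060 = 170.182 → 170.18 g/mol.

170.18 g/mol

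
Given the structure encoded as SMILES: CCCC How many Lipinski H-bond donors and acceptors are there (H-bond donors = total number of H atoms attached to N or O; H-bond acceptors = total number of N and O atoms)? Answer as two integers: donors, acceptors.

Donors: find every N or O and count the H atoms it carries.
  (no N or O atoms present)
Lipinski HBD = 0.
Acceptors: N atoms = 0, O atoms = 0 → HBA = 0.

0, 0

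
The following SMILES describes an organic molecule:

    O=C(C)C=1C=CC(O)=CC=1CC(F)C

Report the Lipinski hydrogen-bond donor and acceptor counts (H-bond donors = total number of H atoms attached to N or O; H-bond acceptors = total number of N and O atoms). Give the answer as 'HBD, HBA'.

Donors: find every N or O and count the H atoms it carries.
  atom 1 (O): bond orders sum to 2 → 0 H
  atom 8 (O): bond orders sum to 1 → 1 H
Lipinski HBD = 1.
Acceptors: N atoms = 0, O atoms = 2 → HBA = 2.

1, 2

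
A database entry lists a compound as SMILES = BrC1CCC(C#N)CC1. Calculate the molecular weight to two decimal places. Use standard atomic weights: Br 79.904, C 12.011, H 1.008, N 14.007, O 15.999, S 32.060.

First, the molecular formula is C7H10BrN (counting implicit H from valence).
  Br: 1 × 79.904 = 79.904
  C: 7 × 12.011 = 84.077
  H: 10 × 1.008 = 10.080
  N: 1 × 14.007 = 14.007
Sum: 1×79.904 + 7×12.011 + 10×1.008 + 1×14.007 = 188.068 → 188.07 g/mol.

188.07 g/mol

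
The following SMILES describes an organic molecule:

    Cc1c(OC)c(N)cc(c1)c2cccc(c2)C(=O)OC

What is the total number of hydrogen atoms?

Walk through each heavy atom and fill implicit hydrogens from standard valence (C 4, N 3, O 2, S 2, halogen 1); for lowercase aromatic atoms, an aromatic c carries 1 H when it has two neighbours and 0 H with three, and aromatic n carries 0 H:
  atom 1: C, bond orders sum to 1 (valence 4) → 3 H
  atom 2: aromatic c, 3 neighbours → 0 H
  atom 3: aromatic c, 3 neighbours → 0 H
  atom 4: O, bond orders sum to 2 (valence 2) → 0 H
  atom 5: C, bond orders sum to 1 (valence 4) → 3 H
  atom 6: aromatic c, 3 neighbours → 0 H
  atom 7: N, bond orders sum to 1 (valence 3) → 2 H
  atom 8: aromatic c, 2 neighbours → 1 H
  atom 9: aromatic c, 3 neighbours → 0 H
  atom 10: aromatic c, 2 neighbours → 1 H
  atom 11: aromatic c, 3 neighbours → 0 H
  atom 12: aromatic c, 2 neighbours → 1 H
  atom 13: aromatic c, 2 neighbours → 1 H
  atom 14: aromatic c, 2 neighbours → 1 H
  atom 15: aromatic c, 3 neighbours → 0 H
  atom 16: aromatic c, 2 neighbours → 1 H
  atom 17: C, bond orders sum to 4 (valence 4) → 0 H
  atom 18: O, bond orders sum to 2 (valence 2) → 0 H
  atom 19: O, bond orders sum to 2 (valence 2) → 0 H
  atom 20: C, bond orders sum to 1 (valence 4) → 3 H
Total hydrogens: 17.

17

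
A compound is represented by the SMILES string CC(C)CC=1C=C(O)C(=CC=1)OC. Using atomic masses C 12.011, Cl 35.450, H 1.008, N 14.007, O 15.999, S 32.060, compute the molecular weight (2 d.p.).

First, the molecular formula is C11H16O2 (counting implicit H from valence).
  C: 11 × 12.011 = 132.121
  H: 16 × 1.008 = 16.128
  O: 2 × 15.999 = 31.998
Sum: 11×12.011 + 16×1.008 + 2×15.999 = 180.247 → 180.25 g/mol.

180.25 g/mol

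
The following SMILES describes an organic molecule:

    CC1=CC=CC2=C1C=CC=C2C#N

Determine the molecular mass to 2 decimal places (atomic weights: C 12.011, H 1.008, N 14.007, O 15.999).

First, the molecular formula is C12H9N (counting implicit H from valence).
  C: 12 × 12.011 = 144.132
  H: 9 × 1.008 = 9.072
  N: 1 × 14.007 = 14.007
Sum: 12×12.011 + 9×1.008 + 1×14.007 = 167.211 → 167.21 g/mol.

167.21 g/mol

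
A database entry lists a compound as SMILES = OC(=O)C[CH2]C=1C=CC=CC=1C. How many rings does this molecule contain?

In SMILES, each pair of matching ring-closure digits denotes one ring-closing bond; the number of such bonds equals the number of independent rings.
Ring-closure bonds here: 1.

1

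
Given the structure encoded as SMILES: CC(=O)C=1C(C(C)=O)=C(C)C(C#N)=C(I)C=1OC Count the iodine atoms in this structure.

1

Scan the SMILES for I atoms (remember two-letter symbols like Cl and Br are single atoms).
Iodine count: 1.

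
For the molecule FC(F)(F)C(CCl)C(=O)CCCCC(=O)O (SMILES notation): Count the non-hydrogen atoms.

Every atom symbol written in the SMILES (organic subset) is one heavy atom; implicit H are not written.
Heavy atoms by element → C:9, Cl:1, F:3, O:3.
Total: 16.

16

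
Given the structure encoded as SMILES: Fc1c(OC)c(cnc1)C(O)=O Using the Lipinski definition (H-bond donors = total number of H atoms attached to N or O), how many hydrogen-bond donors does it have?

1

Donors: find every N or O and count the H atoms it carries.
  atom 4 (O): bond orders sum to 2 → 0 H
  atom 8 (N): bond orders sum to 3 → 0 H
  atom 11 (O): bond orders sum to 1 → 1 H
  atom 12 (O): bond orders sum to 2 → 0 H
Lipinski HBD = 1.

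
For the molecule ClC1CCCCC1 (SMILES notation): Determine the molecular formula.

C6H11Cl

Walk through each heavy atom and fill implicit hydrogens from standard valence (C 4, N 3, O 2, S 2, halogen 1):
  atom 1: Cl (halogen, monovalent) → 0 H
  atom 2: C, bond orders sum to 3 (valence 4) → 1 H
  atom 3: C, bond orders sum to 2 (valence 4) → 2 H
  atom 4: C, bond orders sum to 2 (valence 4) → 2 H
  atom 5: C, bond orders sum to 2 (valence 4) → 2 H
  atom 6: C, bond orders sum to 2 (valence 4) → 2 H
  atom 7: C, bond orders sum to 2 (valence 4) → 2 H
Totals → C:6, H:11, Cl:1.
In Hill order: C6H11Cl.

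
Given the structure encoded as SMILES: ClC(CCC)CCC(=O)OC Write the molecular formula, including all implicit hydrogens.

Walk through each heavy atom and fill implicit hydrogens from standard valence (C 4, N 3, O 2, S 2, halogen 1):
  atom 1: Cl (halogen, monovalent) → 0 H
  atom 2: C, bond orders sum to 3 (valence 4) → 1 H
  atom 3: C, bond orders sum to 2 (valence 4) → 2 H
  atom 4: C, bond orders sum to 2 (valence 4) → 2 H
  atom 5: C, bond orders sum to 1 (valence 4) → 3 H
  atom 6: C, bond orders sum to 2 (valence 4) → 2 H
  atom 7: C, bond orders sum to 2 (valence 4) → 2 H
  atom 8: C, bond orders sum to 4 (valence 4) → 0 H
  atom 9: O, bond orders sum to 2 (valence 2) → 0 H
  atom 10: O, bond orders sum to 2 (valence 2) → 0 H
  atom 11: C, bond orders sum to 1 (valence 4) → 3 H
Totals → C:8, H:15, Cl:1, O:2.

C8H15ClO2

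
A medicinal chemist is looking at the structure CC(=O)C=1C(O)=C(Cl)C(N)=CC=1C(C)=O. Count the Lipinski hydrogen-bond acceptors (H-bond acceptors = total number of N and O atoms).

N atoms: 1; O atoms: 3.
Lipinski HBA = 1 + 3 = 4.

4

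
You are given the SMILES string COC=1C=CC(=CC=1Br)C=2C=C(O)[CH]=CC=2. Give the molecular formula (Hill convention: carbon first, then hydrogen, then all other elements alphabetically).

C13H11BrO2

Walk through each heavy atom and fill implicit hydrogens from standard valence (C 4, N 3, O 2, S 2, halogen 1):
  atom 1: C, bond orders sum to 1 (valence 4) → 3 H
  atom 2: O, bond orders sum to 2 (valence 2) → 0 H
  atom 3: C, bond orders sum to 4 (valence 4) → 0 H
  atom 4: C, bond orders sum to 3 (valence 4) → 1 H
  atom 5: C, bond orders sum to 3 (valence 4) → 1 H
  atom 6: C, bond orders sum to 4 (valence 4) → 0 H
  atom 7: C, bond orders sum to 3 (valence 4) → 1 H
  atom 8: C, bond orders sum to 4 (valence 4) → 0 H
  atom 9: Br (halogen, monovalent) → 0 H
  atom 10: C, bond orders sum to 4 (valence 4) → 0 H
  atom 11: C, bond orders sum to 3 (valence 4) → 1 H
  atom 12: C, bond orders sum to 4 (valence 4) → 0 H
  atom 13: O, bond orders sum to 1 (valence 2) → 1 H
  atom 14: C with explicit H count 1
  atom 15: C, bond orders sum to 3 (valence 4) → 1 H
  atom 16: C, bond orders sum to 3 (valence 4) → 1 H
Totals → C:13, H:11, Br:1, O:2.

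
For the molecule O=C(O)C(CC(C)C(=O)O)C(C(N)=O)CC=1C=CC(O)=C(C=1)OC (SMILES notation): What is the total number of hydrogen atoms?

21

Walk through each heavy atom and fill implicit hydrogens from standard valence (C 4, N 3, O 2, S 2, halogen 1):
  atom 1: O, bond orders sum to 2 (valence 2) → 0 H
  atom 2: C, bond orders sum to 4 (valence 4) → 0 H
  atom 3: O, bond orders sum to 1 (valence 2) → 1 H
  atom 4: C, bond orders sum to 3 (valence 4) → 1 H
  atom 5: C, bond orders sum to 2 (valence 4) → 2 H
  atom 6: C, bond orders sum to 3 (valence 4) → 1 H
  atom 7: C, bond orders sum to 1 (valence 4) → 3 H
  atom 8: C, bond orders sum to 4 (valence 4) → 0 H
  atom 9: O, bond orders sum to 2 (valence 2) → 0 H
  atom 10: O, bond orders sum to 1 (valence 2) → 1 H
  atom 11: C, bond orders sum to 3 (valence 4) → 1 H
  atom 12: C, bond orders sum to 4 (valence 4) → 0 H
  atom 13: N, bond orders sum to 1 (valence 3) → 2 H
  atom 14: O, bond orders sum to 2 (valence 2) → 0 H
  atom 15: C, bond orders sum to 2 (valence 4) → 2 H
  atom 16: C, bond orders sum to 4 (valence 4) → 0 H
  atom 17: C, bond orders sum to 3 (valence 4) → 1 H
  atom 18: C, bond orders sum to 3 (valence 4) → 1 H
  atom 19: C, bond orders sum to 4 (valence 4) → 0 H
  atom 20: O, bond orders sum to 1 (valence 2) → 1 H
  atom 21: C, bond orders sum to 4 (valence 4) → 0 H
  atom 22: C, bond orders sum to 3 (valence 4) → 1 H
  atom 23: O, bond orders sum to 2 (valence 2) → 0 H
  atom 24: C, bond orders sum to 1 (valence 4) → 3 H
Total hydrogens: 21.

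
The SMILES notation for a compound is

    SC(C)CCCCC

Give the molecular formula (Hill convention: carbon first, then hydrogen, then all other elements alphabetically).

Walk through each heavy atom and fill implicit hydrogens from standard valence (C 4, N 3, O 2, S 2, halogen 1):
  atom 1: S, bond orders sum to 1 (valence 2) → 1 H
  atom 2: C, bond orders sum to 3 (valence 4) → 1 H
  atom 3: C, bond orders sum to 1 (valence 4) → 3 H
  atom 4: C, bond orders sum to 2 (valence 4) → 2 H
  atom 5: C, bond orders sum to 2 (valence 4) → 2 H
  atom 6: C, bond orders sum to 2 (valence 4) → 2 H
  atom 7: C, bond orders sum to 2 (valence 4) → 2 H
  atom 8: C, bond orders sum to 1 (valence 4) → 3 H
Totals → C:7, H:16, S:1.

C7H16S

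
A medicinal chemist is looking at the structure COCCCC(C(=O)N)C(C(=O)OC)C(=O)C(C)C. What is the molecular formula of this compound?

C13H23NO5

Walk through each heavy atom and fill implicit hydrogens from standard valence (C 4, N 3, O 2, S 2, halogen 1):
  atom 1: C, bond orders sum to 1 (valence 4) → 3 H
  atom 2: O, bond orders sum to 2 (valence 2) → 0 H
  atom 3: C, bond orders sum to 2 (valence 4) → 2 H
  atom 4: C, bond orders sum to 2 (valence 4) → 2 H
  atom 5: C, bond orders sum to 2 (valence 4) → 2 H
  atom 6: C, bond orders sum to 3 (valence 4) → 1 H
  atom 7: C, bond orders sum to 4 (valence 4) → 0 H
  atom 8: O, bond orders sum to 2 (valence 2) → 0 H
  atom 9: N, bond orders sum to 1 (valence 3) → 2 H
  atom 10: C, bond orders sum to 3 (valence 4) → 1 H
  atom 11: C, bond orders sum to 4 (valence 4) → 0 H
  atom 12: O, bond orders sum to 2 (valence 2) → 0 H
  atom 13: O, bond orders sum to 2 (valence 2) → 0 H
  atom 14: C, bond orders sum to 1 (valence 4) → 3 H
  atom 15: C, bond orders sum to 4 (valence 4) → 0 H
  atom 16: O, bond orders sum to 2 (valence 2) → 0 H
  atom 17: C, bond orders sum to 3 (valence 4) → 1 H
  atom 18: C, bond orders sum to 1 (valence 4) → 3 H
  atom 19: C, bond orders sum to 1 (valence 4) → 3 H
Totals → C:13, H:23, N:1, O:5.
In Hill order: C13H23NO5.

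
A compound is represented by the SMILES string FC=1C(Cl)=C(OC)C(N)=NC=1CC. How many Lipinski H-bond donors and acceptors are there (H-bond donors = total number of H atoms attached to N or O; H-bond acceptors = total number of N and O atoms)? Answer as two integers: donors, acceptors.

Donors: find every N or O and count the H atoms it carries.
  atom 6 (O): bond orders sum to 2 → 0 H
  atom 9 (N): bond orders sum to 1 → 2 H
  atom 10 (N): bond orders sum to 3 → 0 H
Lipinski HBD = 2.
Acceptors: N atoms = 2, O atoms = 1 → HBA = 3.

2, 3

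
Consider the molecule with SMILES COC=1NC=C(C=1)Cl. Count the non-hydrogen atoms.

8

Every atom symbol written in the SMILES (organic subset) is one heavy atom; implicit H are not written.
Heavy atoms by element → C:5, Cl:1, N:1, O:1.
Total: 8.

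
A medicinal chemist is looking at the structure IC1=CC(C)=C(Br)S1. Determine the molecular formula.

Walk through each heavy atom and fill implicit hydrogens from standard valence (C 4, N 3, O 2, S 2, halogen 1):
  atom 1: I (halogen, monovalent) → 0 H
  atom 2: C, bond orders sum to 4 (valence 4) → 0 H
  atom 3: C, bond orders sum to 3 (valence 4) → 1 H
  atom 4: C, bond orders sum to 4 (valence 4) → 0 H
  atom 5: C, bond orders sum to 1 (valence 4) → 3 H
  atom 6: C, bond orders sum to 4 (valence 4) → 0 H
  atom 7: Br (halogen, monovalent) → 0 H
  atom 8: S, bond orders sum to 2 (valence 2) → 0 H
Totals → C:5, H:4, Br:1, I:1, S:1.

C5H4BrIS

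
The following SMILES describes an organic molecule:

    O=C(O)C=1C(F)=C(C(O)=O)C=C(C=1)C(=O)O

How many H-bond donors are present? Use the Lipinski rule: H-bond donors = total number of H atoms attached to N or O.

Donors: find every N or O and count the H atoms it carries.
  atom 1 (O): bond orders sum to 2 → 0 H
  atom 3 (O): bond orders sum to 1 → 1 H
  atom 9 (O): bond orders sum to 1 → 1 H
  atom 10 (O): bond orders sum to 2 → 0 H
  atom 15 (O): bond orders sum to 2 → 0 H
  atom 16 (O): bond orders sum to 1 → 1 H
Lipinski HBD = 3.

3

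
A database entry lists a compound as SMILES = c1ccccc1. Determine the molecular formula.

C6H6

Walk through each heavy atom and fill implicit hydrogens from standard valence (C 4, N 3, O 2, S 2, halogen 1); for lowercase aromatic atoms, an aromatic c carries 1 H when it has two neighbours and 0 H with three, and aromatic n carries 0 H:
  atom 1: aromatic c, 2 neighbours → 1 H
  atom 2: aromatic c, 2 neighbours → 1 H
  atom 3: aromatic c, 2 neighbours → 1 H
  atom 4: aromatic c, 2 neighbours → 1 H
  atom 5: aromatic c, 2 neighbours → 1 H
  atom 6: aromatic c, 2 neighbours → 1 H
Totals → C:6, H:6.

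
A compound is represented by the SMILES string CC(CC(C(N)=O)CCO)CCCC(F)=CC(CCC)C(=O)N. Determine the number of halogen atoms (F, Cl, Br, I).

Halogen atoms appear at heavy-atom position 15 (1×F).
Other groups present: 1 alkene, 2 amide, 1 hydroxyl.
Halogen count: 1.

1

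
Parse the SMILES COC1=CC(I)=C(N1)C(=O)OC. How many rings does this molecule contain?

1

In SMILES, each pair of matching ring-closure digits denotes one ring-closing bond; the number of such bonds equals the number of independent rings.
Ring-closure bonds here: 1.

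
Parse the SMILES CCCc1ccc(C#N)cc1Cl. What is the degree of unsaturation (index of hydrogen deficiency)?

6

Molecular formula: C10H10ClN.
DoU = (2C + 2 + N − H − X) / 2, where X is the halogen count and O/S are ignored.
    = (2·10 + 2 + 1 − 10 − 1) / 2 = 12 / 2 = 6.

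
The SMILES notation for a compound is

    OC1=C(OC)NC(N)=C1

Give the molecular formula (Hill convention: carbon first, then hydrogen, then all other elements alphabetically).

Walk through each heavy atom and fill implicit hydrogens from standard valence (C 4, N 3, O 2, S 2, halogen 1):
  atom 1: O, bond orders sum to 1 (valence 2) → 1 H
  atom 2: C, bond orders sum to 4 (valence 4) → 0 H
  atom 3: C, bond orders sum to 4 (valence 4) → 0 H
  atom 4: O, bond orders sum to 2 (valence 2) → 0 H
  atom 5: C, bond orders sum to 1 (valence 4) → 3 H
  atom 6: N, bond orders sum to 2 (valence 3) → 1 H
  atom 7: C, bond orders sum to 4 (valence 4) → 0 H
  atom 8: N, bond orders sum to 1 (valence 3) → 2 H
  atom 9: C, bond orders sum to 3 (valence 4) → 1 H
Totals → C:5, H:8, N:2, O:2.
In Hill order: C5H8N2O2.

C5H8N2O2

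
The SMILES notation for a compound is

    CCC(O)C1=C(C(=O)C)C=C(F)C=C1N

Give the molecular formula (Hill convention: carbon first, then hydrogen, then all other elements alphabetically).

Walk through each heavy atom and fill implicit hydrogens from standard valence (C 4, N 3, O 2, S 2, halogen 1):
  atom 1: C, bond orders sum to 1 (valence 4) → 3 H
  atom 2: C, bond orders sum to 2 (valence 4) → 2 H
  atom 3: C, bond orders sum to 3 (valence 4) → 1 H
  atom 4: O, bond orders sum to 1 (valence 2) → 1 H
  atom 5: C, bond orders sum to 4 (valence 4) → 0 H
  atom 6: C, bond orders sum to 4 (valence 4) → 0 H
  atom 7: C, bond orders sum to 4 (valence 4) → 0 H
  atom 8: O, bond orders sum to 2 (valence 2) → 0 H
  atom 9: C, bond orders sum to 1 (valence 4) → 3 H
  atom 10: C, bond orders sum to 3 (valence 4) → 1 H
  atom 11: C, bond orders sum to 4 (valence 4) → 0 H
  atom 12: F (halogen, monovalent) → 0 H
  atom 13: C, bond orders sum to 3 (valence 4) → 1 H
  atom 14: C, bond orders sum to 4 (valence 4) → 0 H
  atom 15: N, bond orders sum to 1 (valence 3) → 2 H
Totals → C:11, H:14, F:1, N:1, O:2.

C11H14FNO2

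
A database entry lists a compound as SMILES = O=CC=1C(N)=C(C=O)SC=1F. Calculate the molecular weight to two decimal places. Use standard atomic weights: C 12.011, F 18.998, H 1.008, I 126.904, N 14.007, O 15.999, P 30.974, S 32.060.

173.16 g/mol

First, the molecular formula is C6H4FNO2S (counting implicit H from valence).
  C: 6 × 12.011 = 72.066
  F: 1 × 18.998 = 18.998
  H: 4 × 1.008 = 4.032
  N: 1 × 14.007 = 14.007
  O: 2 × 15.999 = 31.998
  S: 1 × 32.060 = 32.060
Sum: 6×12.011 + 1×18.998 + 4×1.008 + 1×14.007 + 2×15.999 + 1×32.060 = 173.161 → 173.16 g/mol.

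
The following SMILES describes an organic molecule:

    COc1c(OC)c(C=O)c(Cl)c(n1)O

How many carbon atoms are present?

Count every carbon token in the SMILES (each C, including those in ring-closure positions and inside branches).
Carbon count: 8.

8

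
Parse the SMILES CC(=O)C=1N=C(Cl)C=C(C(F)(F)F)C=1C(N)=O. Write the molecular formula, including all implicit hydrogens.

Walk through each heavy atom and fill implicit hydrogens from standard valence (C 4, N 3, O 2, S 2, halogen 1):
  atom 1: C, bond orders sum to 1 (valence 4) → 3 H
  atom 2: C, bond orders sum to 4 (valence 4) → 0 H
  atom 3: O, bond orders sum to 2 (valence 2) → 0 H
  atom 4: C, bond orders sum to 4 (valence 4) → 0 H
  atom 5: N, bond orders sum to 3 (valence 3) → 0 H
  atom 6: C, bond orders sum to 4 (valence 4) → 0 H
  atom 7: Cl (halogen, monovalent) → 0 H
  atom 8: C, bond orders sum to 3 (valence 4) → 1 H
  atom 9: C, bond orders sum to 4 (valence 4) → 0 H
  atom 10: C, bond orders sum to 4 (valence 4) → 0 H
  atom 11: F (halogen, monovalent) → 0 H
  atom 12: F (halogen, monovalent) → 0 H
  atom 13: F (halogen, monovalent) → 0 H
  atom 14: C, bond orders sum to 4 (valence 4) → 0 H
  atom 15: C, bond orders sum to 4 (valence 4) → 0 H
  atom 16: N, bond orders sum to 1 (valence 3) → 2 H
  atom 17: O, bond orders sum to 2 (valence 2) → 0 H
Totals → C:9, H:6, Cl:1, F:3, N:2, O:2.

C9H6ClF3N2O2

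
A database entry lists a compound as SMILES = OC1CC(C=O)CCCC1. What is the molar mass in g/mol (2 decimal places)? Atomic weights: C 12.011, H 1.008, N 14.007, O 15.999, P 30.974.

First, the molecular formula is C8H14O2 (counting implicit H from valence).
  C: 8 × 12.011 = 96.088
  H: 14 × 1.008 = 14.112
  O: 2 × 15.999 = 31.998
Sum: 8×12.011 + 14×1.008 + 2×15.999 = 142.198 → 142.20 g/mol.

142.20 g/mol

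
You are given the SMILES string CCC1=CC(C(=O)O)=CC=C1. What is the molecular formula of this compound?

Walk through each heavy atom and fill implicit hydrogens from standard valence (C 4, N 3, O 2, S 2, halogen 1):
  atom 1: C, bond orders sum to 1 (valence 4) → 3 H
  atom 2: C, bond orders sum to 2 (valence 4) → 2 H
  atom 3: C, bond orders sum to 4 (valence 4) → 0 H
  atom 4: C, bond orders sum to 3 (valence 4) → 1 H
  atom 5: C, bond orders sum to 4 (valence 4) → 0 H
  atom 6: C, bond orders sum to 4 (valence 4) → 0 H
  atom 7: O, bond orders sum to 2 (valence 2) → 0 H
  atom 8: O, bond orders sum to 1 (valence 2) → 1 H
  atom 9: C, bond orders sum to 3 (valence 4) → 1 H
  atom 10: C, bond orders sum to 3 (valence 4) → 1 H
  atom 11: C, bond orders sum to 3 (valence 4) → 1 H
Totals → C:9, H:10, O:2.
In Hill order: C9H10O2.

C9H10O2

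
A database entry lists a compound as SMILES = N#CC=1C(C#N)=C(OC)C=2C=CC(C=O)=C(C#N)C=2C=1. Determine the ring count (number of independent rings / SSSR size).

In SMILES, each pair of matching ring-closure digits denotes one ring-closing bond; the number of such bonds equals the number of independent rings.
Ring-closure bonds here: 2.

2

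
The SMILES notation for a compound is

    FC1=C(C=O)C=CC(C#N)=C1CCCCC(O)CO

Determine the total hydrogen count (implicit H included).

Walk through each heavy atom and fill implicit hydrogens from standard valence (C 4, N 3, O 2, S 2, halogen 1):
  atom 1: F (halogen, monovalent) → 0 H
  atom 2: C, bond orders sum to 4 (valence 4) → 0 H
  atom 3: C, bond orders sum to 4 (valence 4) → 0 H
  atom 4: C, bond orders sum to 3 (valence 4) → 1 H
  atom 5: O, bond orders sum to 2 (valence 2) → 0 H
  atom 6: C, bond orders sum to 3 (valence 4) → 1 H
  atom 7: C, bond orders sum to 3 (valence 4) → 1 H
  atom 8: C, bond orders sum to 4 (valence 4) → 0 H
  atom 9: C, bond orders sum to 4 (valence 4) → 0 H
  atom 10: N, bond orders sum to 3 (valence 3) → 0 H
  atom 11: C, bond orders sum to 4 (valence 4) → 0 H
  atom 12: C, bond orders sum to 2 (valence 4) → 2 H
  atom 13: C, bond orders sum to 2 (valence 4) → 2 H
  atom 14: C, bond orders sum to 2 (valence 4) → 2 H
  atom 15: C, bond orders sum to 2 (valence 4) → 2 H
  atom 16: C, bond orders sum to 3 (valence 4) → 1 H
  atom 17: O, bond orders sum to 1 (valence 2) → 1 H
  atom 18: C, bond orders sum to 2 (valence 4) → 2 H
  atom 19: O, bond orders sum to 1 (valence 2) → 1 H
Total hydrogens: 16.

16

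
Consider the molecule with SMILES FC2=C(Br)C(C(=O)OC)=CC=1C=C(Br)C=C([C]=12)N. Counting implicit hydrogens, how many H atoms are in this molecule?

Walk through each heavy atom and fill implicit hydrogens from standard valence (C 4, N 3, O 2, S 2, halogen 1):
  atom 1: F (halogen, monovalent) → 0 H
  atom 2: C, bond orders sum to 4 (valence 4) → 0 H
  atom 3: C, bond orders sum to 4 (valence 4) → 0 H
  atom 4: Br (halogen, monovalent) → 0 H
  atom 5: C, bond orders sum to 4 (valence 4) → 0 H
  atom 6: C, bond orders sum to 4 (valence 4) → 0 H
  atom 7: O, bond orders sum to 2 (valence 2) → 0 H
  atom 8: O, bond orders sum to 2 (valence 2) → 0 H
  atom 9: C, bond orders sum to 1 (valence 4) → 3 H
  atom 10: C, bond orders sum to 3 (valence 4) → 1 H
  atom 11: C, bond orders sum to 4 (valence 4) → 0 H
  atom 12: C, bond orders sum to 3 (valence 4) → 1 H
  atom 13: C, bond orders sum to 4 (valence 4) → 0 H
  atom 14: Br (halogen, monovalent) → 0 H
  atom 15: C, bond orders sum to 3 (valence 4) → 1 H
  atom 16: C, bond orders sum to 4 (valence 4) → 0 H
  atom 17: C with explicit H count 0
  atom 18: N, bond orders sum to 1 (valence 3) → 2 H
Total hydrogens: 8.

8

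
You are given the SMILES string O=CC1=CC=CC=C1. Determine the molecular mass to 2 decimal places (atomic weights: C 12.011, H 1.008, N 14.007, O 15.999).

106.12 g/mol

First, the molecular formula is C7H6O (counting implicit H from valence).
  C: 7 × 12.011 = 84.077
  H: 6 × 1.008 = 6.048
  O: 1 × 15.999 = 15.999
Sum: 7×12.011 + 6×1.008 + 1×15.999 = 106.124 → 106.12 g/mol.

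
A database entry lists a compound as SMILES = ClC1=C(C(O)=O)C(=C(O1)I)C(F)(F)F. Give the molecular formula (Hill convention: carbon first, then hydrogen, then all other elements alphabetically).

C6HClF3IO3

Walk through each heavy atom and fill implicit hydrogens from standard valence (C 4, N 3, O 2, S 2, halogen 1):
  atom 1: Cl (halogen, monovalent) → 0 H
  atom 2: C, bond orders sum to 4 (valence 4) → 0 H
  atom 3: C, bond orders sum to 4 (valence 4) → 0 H
  atom 4: C, bond orders sum to 4 (valence 4) → 0 H
  atom 5: O, bond orders sum to 1 (valence 2) → 1 H
  atom 6: O, bond orders sum to 2 (valence 2) → 0 H
  atom 7: C, bond orders sum to 4 (valence 4) → 0 H
  atom 8: C, bond orders sum to 4 (valence 4) → 0 H
  atom 9: O, bond orders sum to 2 (valence 2) → 0 H
  atom 10: I (halogen, monovalent) → 0 H
  atom 11: C, bond orders sum to 4 (valence 4) → 0 H
  atom 12: F (halogen, monovalent) → 0 H
  atom 13: F (halogen, monovalent) → 0 H
  atom 14: F (halogen, monovalent) → 0 H
Totals → C:6, H:1, Cl:1, F:3, I:1, O:3.
In Hill order: C6HClF3IO3.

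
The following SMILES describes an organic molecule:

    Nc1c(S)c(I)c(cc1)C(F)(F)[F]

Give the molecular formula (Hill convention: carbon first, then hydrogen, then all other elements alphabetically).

C7H5F3INS

Walk through each heavy atom and fill implicit hydrogens from standard valence (C 4, N 3, O 2, S 2, halogen 1); for lowercase aromatic atoms, an aromatic c carries 1 H when it has two neighbours and 0 H with three, and aromatic n carries 0 H:
  atom 1: N, bond orders sum to 1 (valence 3) → 2 H
  atom 2: aromatic c, 3 neighbours → 0 H
  atom 3: aromatic c, 3 neighbours → 0 H
  atom 4: S, bond orders sum to 1 (valence 2) → 1 H
  atom 5: aromatic c, 3 neighbours → 0 H
  atom 6: I (halogen, monovalent) → 0 H
  atom 7: aromatic c, 3 neighbours → 0 H
  atom 8: aromatic c, 2 neighbours → 1 H
  atom 9: aromatic c, 2 neighbours → 1 H
  atom 10: C, bond orders sum to 4 (valence 4) → 0 H
  atom 11: F (halogen, monovalent) → 0 H
  atom 12: F (halogen, monovalent) → 0 H
  atom 13: F with explicit H count 0
Totals → C:7, H:5, F:3, I:1, N:1, S:1.
In Hill order: C7H5F3INS.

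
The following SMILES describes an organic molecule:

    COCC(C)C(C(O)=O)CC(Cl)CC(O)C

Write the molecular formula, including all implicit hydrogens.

Walk through each heavy atom and fill implicit hydrogens from standard valence (C 4, N 3, O 2, S 2, halogen 1):
  atom 1: C, bond orders sum to 1 (valence 4) → 3 H
  atom 2: O, bond orders sum to 2 (valence 2) → 0 H
  atom 3: C, bond orders sum to 2 (valence 4) → 2 H
  atom 4: C, bond orders sum to 3 (valence 4) → 1 H
  atom 5: C, bond orders sum to 1 (valence 4) → 3 H
  atom 6: C, bond orders sum to 3 (valence 4) → 1 H
  atom 7: C, bond orders sum to 4 (valence 4) → 0 H
  atom 8: O, bond orders sum to 1 (valence 2) → 1 H
  atom 9: O, bond orders sum to 2 (valence 2) → 0 H
  atom 10: C, bond orders sum to 2 (valence 4) → 2 H
  atom 11: C, bond orders sum to 3 (valence 4) → 1 H
  atom 12: Cl (halogen, monovalent) → 0 H
  atom 13: C, bond orders sum to 2 (valence 4) → 2 H
  atom 14: C, bond orders sum to 3 (valence 4) → 1 H
  atom 15: O, bond orders sum to 1 (valence 2) → 1 H
  atom 16: C, bond orders sum to 1 (valence 4) → 3 H
Totals → C:11, H:21, Cl:1, O:4.

C11H21ClO4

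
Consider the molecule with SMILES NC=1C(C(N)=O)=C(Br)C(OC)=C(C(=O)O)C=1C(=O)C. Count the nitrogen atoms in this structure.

2

Scan the SMILES for N atoms (remember two-letter symbols like Cl and Br are single atoms).
Nitrogen count: 2.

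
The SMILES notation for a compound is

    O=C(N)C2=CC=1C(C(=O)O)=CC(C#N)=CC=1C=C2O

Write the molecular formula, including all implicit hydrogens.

C13H8N2O4

Walk through each heavy atom and fill implicit hydrogens from standard valence (C 4, N 3, O 2, S 2, halogen 1):
  atom 1: O, bond orders sum to 2 (valence 2) → 0 H
  atom 2: C, bond orders sum to 4 (valence 4) → 0 H
  atom 3: N, bond orders sum to 1 (valence 3) → 2 H
  atom 4: C, bond orders sum to 4 (valence 4) → 0 H
  atom 5: C, bond orders sum to 3 (valence 4) → 1 H
  atom 6: C, bond orders sum to 4 (valence 4) → 0 H
  atom 7: C, bond orders sum to 4 (valence 4) → 0 H
  atom 8: C, bond orders sum to 4 (valence 4) → 0 H
  atom 9: O, bond orders sum to 2 (valence 2) → 0 H
  atom 10: O, bond orders sum to 1 (valence 2) → 1 H
  atom 11: C, bond orders sum to 3 (valence 4) → 1 H
  atom 12: C, bond orders sum to 4 (valence 4) → 0 H
  atom 13: C, bond orders sum to 4 (valence 4) → 0 H
  atom 14: N, bond orders sum to 3 (valence 3) → 0 H
  atom 15: C, bond orders sum to 3 (valence 4) → 1 H
  atom 16: C, bond orders sum to 4 (valence 4) → 0 H
  atom 17: C, bond orders sum to 3 (valence 4) → 1 H
  atom 18: C, bond orders sum to 4 (valence 4) → 0 H
  atom 19: O, bond orders sum to 1 (valence 2) → 1 H
Totals → C:13, H:8, N:2, O:4.
In Hill order: C13H8N2O4.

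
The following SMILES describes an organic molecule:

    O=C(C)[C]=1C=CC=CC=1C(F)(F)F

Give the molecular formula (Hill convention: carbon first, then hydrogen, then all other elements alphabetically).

Walk through each heavy atom and fill implicit hydrogens from standard valence (C 4, N 3, O 2, S 2, halogen 1):
  atom 1: O, bond orders sum to 2 (valence 2) → 0 H
  atom 2: C, bond orders sum to 4 (valence 4) → 0 H
  atom 3: C, bond orders sum to 1 (valence 4) → 3 H
  atom 4: C with explicit H count 0
  atom 5: C, bond orders sum to 3 (valence 4) → 1 H
  atom 6: C, bond orders sum to 3 (valence 4) → 1 H
  atom 7: C, bond orders sum to 3 (valence 4) → 1 H
  atom 8: C, bond orders sum to 3 (valence 4) → 1 H
  atom 9: C, bond orders sum to 4 (valence 4) → 0 H
  atom 10: C, bond orders sum to 4 (valence 4) → 0 H
  atom 11: F (halogen, monovalent) → 0 H
  atom 12: F (halogen, monovalent) → 0 H
  atom 13: F (halogen, monovalent) → 0 H
Totals → C:9, H:7, F:3, O:1.
In Hill order: C9H7F3O.

C9H7F3O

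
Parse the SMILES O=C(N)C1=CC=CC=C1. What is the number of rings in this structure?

In SMILES, each pair of matching ring-closure digits denotes one ring-closing bond; the number of such bonds equals the number of independent rings.
Ring-closure bonds here: 1.

1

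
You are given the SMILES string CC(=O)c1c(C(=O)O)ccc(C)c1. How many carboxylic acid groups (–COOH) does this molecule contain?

The carboxylic acid motif appears at heavy-atom position 6 in the SMILES.
Other groups present: 1 ketone.
Carboxylic acid count: 1.

1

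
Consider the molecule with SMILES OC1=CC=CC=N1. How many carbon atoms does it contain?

Count every carbon token in the SMILES (each C, including those in ring-closure positions and inside branches).
Carbon count: 5.

5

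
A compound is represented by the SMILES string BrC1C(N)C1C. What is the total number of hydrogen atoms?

8

Walk through each heavy atom and fill implicit hydrogens from standard valence (C 4, N 3, O 2, S 2, halogen 1):
  atom 1: Br (halogen, monovalent) → 0 H
  atom 2: C, bond orders sum to 3 (valence 4) → 1 H
  atom 3: C, bond orders sum to 3 (valence 4) → 1 H
  atom 4: N, bond orders sum to 1 (valence 3) → 2 H
  atom 5: C, bond orders sum to 3 (valence 4) → 1 H
  atom 6: C, bond orders sum to 1 (valence 4) → 3 H
Total hydrogens: 8.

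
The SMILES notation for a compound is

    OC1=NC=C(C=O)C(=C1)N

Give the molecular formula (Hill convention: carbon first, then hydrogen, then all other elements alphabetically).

C6H6N2O2

Walk through each heavy atom and fill implicit hydrogens from standard valence (C 4, N 3, O 2, S 2, halogen 1):
  atom 1: O, bond orders sum to 1 (valence 2) → 1 H
  atom 2: C, bond orders sum to 4 (valence 4) → 0 H
  atom 3: N, bond orders sum to 3 (valence 3) → 0 H
  atom 4: C, bond orders sum to 3 (valence 4) → 1 H
  atom 5: C, bond orders sum to 4 (valence 4) → 0 H
  atom 6: C, bond orders sum to 3 (valence 4) → 1 H
  atom 7: O, bond orders sum to 2 (valence 2) → 0 H
  atom 8: C, bond orders sum to 4 (valence 4) → 0 H
  atom 9: C, bond orders sum to 3 (valence 4) → 1 H
  atom 10: N, bond orders sum to 1 (valence 3) → 2 H
Totals → C:6, H:6, N:2, O:2.
In Hill order: C6H6N2O2.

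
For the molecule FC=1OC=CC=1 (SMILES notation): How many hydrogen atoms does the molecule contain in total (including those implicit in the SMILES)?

Walk through each heavy atom and fill implicit hydrogens from standard valence (C 4, N 3, O 2, S 2, halogen 1):
  atom 1: F (halogen, monovalent) → 0 H
  atom 2: C, bond orders sum to 4 (valence 4) → 0 H
  atom 3: O, bond orders sum to 2 (valence 2) → 0 H
  atom 4: C, bond orders sum to 3 (valence 4) → 1 H
  atom 5: C, bond orders sum to 3 (valence 4) → 1 H
  atom 6: C, bond orders sum to 3 (valence 4) → 1 H
Total hydrogens: 3.

3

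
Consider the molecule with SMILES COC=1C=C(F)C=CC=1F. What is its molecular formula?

Walk through each heavy atom and fill implicit hydrogens from standard valence (C 4, N 3, O 2, S 2, halogen 1):
  atom 1: C, bond orders sum to 1 (valence 4) → 3 H
  atom 2: O, bond orders sum to 2 (valence 2) → 0 H
  atom 3: C, bond orders sum to 4 (valence 4) → 0 H
  atom 4: C, bond orders sum to 3 (valence 4) → 1 H
  atom 5: C, bond orders sum to 4 (valence 4) → 0 H
  atom 6: F (halogen, monovalent) → 0 H
  atom 7: C, bond orders sum to 3 (valence 4) → 1 H
  atom 8: C, bond orders sum to 3 (valence 4) → 1 H
  atom 9: C, bond orders sum to 4 (valence 4) → 0 H
  atom 10: F (halogen, monovalent) → 0 H
Totals → C:7, H:6, F:2, O:1.

C7H6F2O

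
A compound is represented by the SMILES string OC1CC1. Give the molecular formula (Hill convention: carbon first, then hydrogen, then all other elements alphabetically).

Walk through each heavy atom and fill implicit hydrogens from standard valence (C 4, N 3, O 2, S 2, halogen 1):
  atom 1: O, bond orders sum to 1 (valence 2) → 1 H
  atom 2: C, bond orders sum to 3 (valence 4) → 1 H
  atom 3: C, bond orders sum to 2 (valence 4) → 2 H
  atom 4: C, bond orders sum to 2 (valence 4) → 2 H
Totals → C:3, H:6, O:1.
In Hill order: C3H6O.

C3H6O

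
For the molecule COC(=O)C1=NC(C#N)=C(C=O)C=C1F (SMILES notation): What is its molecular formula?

C9H5FN2O3

Walk through each heavy atom and fill implicit hydrogens from standard valence (C 4, N 3, O 2, S 2, halogen 1):
  atom 1: C, bond orders sum to 1 (valence 4) → 3 H
  atom 2: O, bond orders sum to 2 (valence 2) → 0 H
  atom 3: C, bond orders sum to 4 (valence 4) → 0 H
  atom 4: O, bond orders sum to 2 (valence 2) → 0 H
  atom 5: C, bond orders sum to 4 (valence 4) → 0 H
  atom 6: N, bond orders sum to 3 (valence 3) → 0 H
  atom 7: C, bond orders sum to 4 (valence 4) → 0 H
  atom 8: C, bond orders sum to 4 (valence 4) → 0 H
  atom 9: N, bond orders sum to 3 (valence 3) → 0 H
  atom 10: C, bond orders sum to 4 (valence 4) → 0 H
  atom 11: C, bond orders sum to 3 (valence 4) → 1 H
  atom 12: O, bond orders sum to 2 (valence 2) → 0 H
  atom 13: C, bond orders sum to 3 (valence 4) → 1 H
  atom 14: C, bond orders sum to 4 (valence 4) → 0 H
  atom 15: F (halogen, monovalent) → 0 H
Totals → C:9, H:5, F:1, N:2, O:3.
In Hill order: C9H5FN2O3.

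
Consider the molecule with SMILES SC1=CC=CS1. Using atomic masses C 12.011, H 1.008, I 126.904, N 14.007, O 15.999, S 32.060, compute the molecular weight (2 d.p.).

116.20 g/mol

First, the molecular formula is C4H4S2 (counting implicit H from valence).
  C: 4 × 12.011 = 48.044
  H: 4 × 1.008 = 4.032
  S: 2 × 32.060 = 64.120
Sum: 4×12.011 + 4×1.008 + 2×32.060 = 116.196 → 116.20 g/mol.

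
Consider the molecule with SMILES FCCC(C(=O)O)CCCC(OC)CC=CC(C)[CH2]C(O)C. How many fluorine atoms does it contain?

Scan the SMILES for F atoms (remember two-letter symbols like Cl and Br are single atoms).
Fluorine count: 1.

1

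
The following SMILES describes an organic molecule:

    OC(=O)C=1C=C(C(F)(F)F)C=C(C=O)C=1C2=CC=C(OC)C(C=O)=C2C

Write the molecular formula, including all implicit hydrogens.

Walk through each heavy atom and fill implicit hydrogens from standard valence (C 4, N 3, O 2, S 2, halogen 1):
  atom 1: O, bond orders sum to 1 (valence 2) → 1 H
  atom 2: C, bond orders sum to 4 (valence 4) → 0 H
  atom 3: O, bond orders sum to 2 (valence 2) → 0 H
  atom 4: C, bond orders sum to 4 (valence 4) → 0 H
  atom 5: C, bond orders sum to 3 (valence 4) → 1 H
  atom 6: C, bond orders sum to 4 (valence 4) → 0 H
  atom 7: C, bond orders sum to 4 (valence 4) → 0 H
  atom 8: F (halogen, monovalent) → 0 H
  atom 9: F (halogen, monovalent) → 0 H
  atom 10: F (halogen, monovalent) → 0 H
  atom 11: C, bond orders sum to 3 (valence 4) → 1 H
  atom 12: C, bond orders sum to 4 (valence 4) → 0 H
  atom 13: C, bond orders sum to 3 (valence 4) → 1 H
  atom 14: O, bond orders sum to 2 (valence 2) → 0 H
  atom 15: C, bond orders sum to 4 (valence 4) → 0 H
  atom 16: C, bond orders sum to 4 (valence 4) → 0 H
  atom 17: C, bond orders sum to 3 (valence 4) → 1 H
  atom 18: C, bond orders sum to 3 (valence 4) → 1 H
  atom 19: C, bond orders sum to 4 (valence 4) → 0 H
  atom 20: O, bond orders sum to 2 (valence 2) → 0 H
  atom 21: C, bond orders sum to 1 (valence 4) → 3 H
  atom 22: C, bond orders sum to 4 (valence 4) → 0 H
  atom 23: C, bond orders sum to 3 (valence 4) → 1 H
  atom 24: O, bond orders sum to 2 (valence 2) → 0 H
  atom 25: C, bond orders sum to 4 (valence 4) → 0 H
  atom 26: C, bond orders sum to 1 (valence 4) → 3 H
Totals → C:18, H:13, F:3, O:5.

C18H13F3O5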